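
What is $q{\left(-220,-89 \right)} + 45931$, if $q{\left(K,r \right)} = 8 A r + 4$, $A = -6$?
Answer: $50207$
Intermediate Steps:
$q{\left(K,r \right)} = 4 - 48 r$ ($q{\left(K,r \right)} = 8 \left(- 6 r\right) + 4 = - 48 r + 4 = 4 - 48 r$)
$q{\left(-220,-89 \right)} + 45931 = \left(4 - -4272\right) + 45931 = \left(4 + 4272\right) + 45931 = 4276 + 45931 = 50207$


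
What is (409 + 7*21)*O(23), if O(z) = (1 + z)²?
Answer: 320256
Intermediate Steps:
(409 + 7*21)*O(23) = (409 + 7*21)*(1 + 23)² = (409 + 147)*24² = 556*576 = 320256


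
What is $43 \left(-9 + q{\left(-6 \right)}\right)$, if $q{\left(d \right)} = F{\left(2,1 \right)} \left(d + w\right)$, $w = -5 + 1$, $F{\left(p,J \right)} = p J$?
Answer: $-1247$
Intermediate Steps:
$F{\left(p,J \right)} = J p$
$w = -4$
$q{\left(d \right)} = -8 + 2 d$ ($q{\left(d \right)} = 1 \cdot 2 \left(d - 4\right) = 2 \left(-4 + d\right) = -8 + 2 d$)
$43 \left(-9 + q{\left(-6 \right)}\right) = 43 \left(-9 + \left(-8 + 2 \left(-6\right)\right)\right) = 43 \left(-9 - 20\right) = 43 \left(-29\right) = -1247$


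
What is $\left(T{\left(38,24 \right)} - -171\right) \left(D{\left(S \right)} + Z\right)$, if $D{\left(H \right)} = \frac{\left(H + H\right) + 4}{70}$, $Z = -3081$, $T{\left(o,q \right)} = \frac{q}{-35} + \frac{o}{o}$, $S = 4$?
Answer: $- \frac{646542684}{1225} \approx -5.2779 \cdot 10^{5}$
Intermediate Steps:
$T{\left(o,q \right)} = 1 - \frac{q}{35}$ ($T{\left(o,q \right)} = q \left(- \frac{1}{35}\right) + 1 = - \frac{q}{35} + 1 = 1 - \frac{q}{35}$)
$D{\left(H \right)} = \frac{2}{35} + \frac{H}{35}$ ($D{\left(H \right)} = \left(2 H + 4\right) \frac{1}{70} = \left(4 + 2 H\right) \frac{1}{70} = \frac{2}{35} + \frac{H}{35}$)
$\left(T{\left(38,24 \right)} - -171\right) \left(D{\left(S \right)} + Z\right) = \left(\left(1 - \frac{24}{35}\right) - -171\right) \left(\left(\frac{2}{35} + \frac{1}{35} \cdot 4\right) - 3081\right) = \left(\left(1 - \frac{24}{35}\right) + 171\right) \left(\left(\frac{2}{35} + \frac{4}{35}\right) - 3081\right) = \left(\frac{11}{35} + 171\right) \left(\frac{6}{35} - 3081\right) = \frac{5996}{35} \left(- \frac{107829}{35}\right) = - \frac{646542684}{1225}$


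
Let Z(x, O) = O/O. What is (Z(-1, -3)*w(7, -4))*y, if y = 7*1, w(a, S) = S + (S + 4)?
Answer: -28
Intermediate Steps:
w(a, S) = 4 + 2*S (w(a, S) = S + (4 + S) = 4 + 2*S)
Z(x, O) = 1
y = 7
(Z(-1, -3)*w(7, -4))*y = (1*(4 + 2*(-4)))*7 = (1*(4 - 8))*7 = (1*(-4))*7 = -4*7 = -28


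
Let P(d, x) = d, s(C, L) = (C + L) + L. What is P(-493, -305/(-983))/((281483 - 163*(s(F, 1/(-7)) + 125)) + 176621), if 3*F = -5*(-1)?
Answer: -609/540446 ≈ -0.0011268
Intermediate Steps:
F = 5/3 (F = (-5*(-1))/3 = (⅓)*5 = 5/3 ≈ 1.6667)
s(C, L) = C + 2*L
P(-493, -305/(-983))/((281483 - 163*(s(F, 1/(-7)) + 125)) + 176621) = -493/((281483 - 163*((5/3 + 2/(-7)) + 125)) + 176621) = -493/((281483 - 163*((5/3 + 2*(-⅐)) + 125)) + 176621) = -493/((281483 - 163*((5/3 - 2/7) + 125)) + 176621) = -493/((281483 - 163*(29/21 + 125)) + 176621) = -493/((281483 - 163*2654/21) + 176621) = -493/((281483 - 432602/21) + 176621) = -493/(5478541/21 + 176621) = -493/9187582/21 = -493*21/9187582 = -609/540446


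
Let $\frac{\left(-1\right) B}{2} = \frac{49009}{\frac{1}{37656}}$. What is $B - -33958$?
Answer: $-3690931850$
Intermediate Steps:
$B = -3690965808$ ($B = - 2 \frac{49009}{\frac{1}{37656}} = - 2 \cdot 49009 \frac{1}{\frac{1}{37656}} = - 2 \cdot 49009 \cdot 37656 = \left(-2\right) 1845482904 = -3690965808$)
$B - -33958 = -3690965808 - -33958 = -3690965808 + 33958 = -3690931850$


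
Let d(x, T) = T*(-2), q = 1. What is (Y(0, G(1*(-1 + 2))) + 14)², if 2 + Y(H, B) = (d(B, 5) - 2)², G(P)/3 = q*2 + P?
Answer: 24336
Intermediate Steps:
d(x, T) = -2*T
G(P) = 6 + 3*P (G(P) = 3*(1*2 + P) = 3*(2 + P) = 6 + 3*P)
Y(H, B) = 142 (Y(H, B) = -2 + (-2*5 - 2)² = -2 + (-10 - 2)² = -2 + (-12)² = -2 + 144 = 142)
(Y(0, G(1*(-1 + 2))) + 14)² = (142 + 14)² = 156² = 24336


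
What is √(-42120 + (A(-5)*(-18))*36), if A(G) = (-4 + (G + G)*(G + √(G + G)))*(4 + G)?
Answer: 18*√(-38 - 20*I*√10) ≈ 76.138 - 134.57*I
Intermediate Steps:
A(G) = (-4 + 2*G*(G + √2*√G))*(4 + G) (A(G) = (-4 + (2*G)*(G + √(2*G)))*(4 + G) = (-4 + (2*G)*(G + √2*√G))*(4 + G) = (-4 + 2*G*(G + √2*√G))*(4 + G))
√(-42120 + (A(-5)*(-18))*36) = √(-42120 + ((-16 - 4*(-5) + 2*(-5)³ + 8*(-5)² + 2*√2*(-5)^(5/2) + 8*√2*(-5)^(3/2))*(-18))*36) = √(-42120 + ((-16 + 20 + 2*(-125) + 8*25 + 2*√2*(25*I*√5) + 8*√2*(-5*I*√5))*(-18))*36) = √(-42120 + ((-16 + 20 - 250 + 200 + 50*I*√10 - 40*I*√10)*(-18))*36) = √(-42120 + ((-46 + 10*I*√10)*(-18))*36) = √(-42120 + (828 - 180*I*√10)*36) = √(-42120 + (29808 - 6480*I*√10)) = √(-12312 - 6480*I*√10)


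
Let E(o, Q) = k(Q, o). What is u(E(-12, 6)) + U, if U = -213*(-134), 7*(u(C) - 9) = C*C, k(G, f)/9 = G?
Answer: 202773/7 ≈ 28968.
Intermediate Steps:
k(G, f) = 9*G
E(o, Q) = 9*Q
u(C) = 9 + C²/7 (u(C) = 9 + (C*C)/7 = 9 + C²/7)
U = 28542
u(E(-12, 6)) + U = (9 + (9*6)²/7) + 28542 = (9 + (⅐)*54²) + 28542 = (9 + (⅐)*2916) + 28542 = (9 + 2916/7) + 28542 = 2979/7 + 28542 = 202773/7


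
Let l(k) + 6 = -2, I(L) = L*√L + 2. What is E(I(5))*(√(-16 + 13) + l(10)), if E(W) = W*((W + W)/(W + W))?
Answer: -(2 + 5*√5)*(8 - I*√3) ≈ -105.44 + 22.829*I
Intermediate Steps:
I(L) = 2 + L^(3/2) (I(L) = L^(3/2) + 2 = 2 + L^(3/2))
l(k) = -8 (l(k) = -6 - 2 = -8)
E(W) = W (E(W) = W*((2*W)/((2*W))) = W*((2*W)*(1/(2*W))) = W*1 = W)
E(I(5))*(√(-16 + 13) + l(10)) = (2 + 5^(3/2))*(√(-16 + 13) - 8) = (2 + 5*√5)*(√(-3) - 8) = (2 + 5*√5)*(I*√3 - 8) = (2 + 5*√5)*(-8 + I*√3) = (-8 + I*√3)*(2 + 5*√5)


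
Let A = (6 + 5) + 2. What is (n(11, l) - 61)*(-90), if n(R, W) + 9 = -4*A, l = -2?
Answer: 10980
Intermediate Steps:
A = 13 (A = 11 + 2 = 13)
n(R, W) = -61 (n(R, W) = -9 - 4*13 = -9 - 52 = -61)
(n(11, l) - 61)*(-90) = (-61 - 61)*(-90) = -122*(-90) = 10980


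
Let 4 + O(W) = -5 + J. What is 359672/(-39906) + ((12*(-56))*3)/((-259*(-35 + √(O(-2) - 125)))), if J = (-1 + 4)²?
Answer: -34014572/3691305 - 16*I*√5/555 ≈ -9.2148 - 0.064463*I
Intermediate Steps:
J = 9 (J = 3² = 9)
O(W) = 0 (O(W) = -4 + (-5 + 9) = -4 + 4 = 0)
359672/(-39906) + ((12*(-56))*3)/((-259*(-35 + √(O(-2) - 125)))) = 359672/(-39906) + ((12*(-56))*3)/((-259*(-35 + √(0 - 125)))) = 359672*(-1/39906) + (-672*3)/((-259*(-35 + √(-125)))) = -179836/19953 - 2016*(-1/(259*(-35 + 5*I*√5))) = -179836/19953 - 2016/(9065 - 1295*I*√5)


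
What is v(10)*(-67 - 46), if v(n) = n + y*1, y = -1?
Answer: -1017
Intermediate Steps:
v(n) = -1 + n (v(n) = n - 1*1 = n - 1 = -1 + n)
v(10)*(-67 - 46) = (-1 + 10)*(-67 - 46) = 9*(-113) = -1017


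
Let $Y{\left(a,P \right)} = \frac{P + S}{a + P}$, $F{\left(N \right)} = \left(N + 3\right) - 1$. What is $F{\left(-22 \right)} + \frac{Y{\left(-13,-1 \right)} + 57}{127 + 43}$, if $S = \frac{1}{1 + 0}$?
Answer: $- \frac{3343}{170} \approx -19.665$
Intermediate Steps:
$F{\left(N \right)} = 2 + N$ ($F{\left(N \right)} = \left(3 + N\right) - 1 = 2 + N$)
$S = 1$ ($S = 1^{-1} = 1$)
$Y{\left(a,P \right)} = \frac{1 + P}{P + a}$ ($Y{\left(a,P \right)} = \frac{P + 1}{a + P} = \frac{1 + P}{P + a}$)
$F{\left(-22 \right)} + \frac{Y{\left(-13,-1 \right)} + 57}{127 + 43} = \left(2 - 22\right) + \frac{\frac{1 - 1}{-1 - 13} + 57}{127 + 43} = -20 + \frac{\frac{1}{-14} \cdot 0 + 57}{170} = -20 + \left(\left(- \frac{1}{14}\right) 0 + 57\right) \frac{1}{170} = -20 + \left(0 + 57\right) \frac{1}{170} = -20 + 57 \cdot \frac{1}{170} = -20 + \frac{57}{170} = - \frac{3343}{170}$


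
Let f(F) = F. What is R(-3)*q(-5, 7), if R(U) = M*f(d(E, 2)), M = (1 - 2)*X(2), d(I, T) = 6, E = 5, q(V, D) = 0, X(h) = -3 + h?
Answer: 0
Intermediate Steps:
M = 1 (M = (1 - 2)*(-3 + 2) = -1*(-1) = 1)
R(U) = 6 (R(U) = 1*6 = 6)
R(-3)*q(-5, 7) = 6*0 = 0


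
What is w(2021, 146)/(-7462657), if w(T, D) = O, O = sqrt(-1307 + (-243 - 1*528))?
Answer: -I*sqrt(2078)/7462657 ≈ -6.1084e-6*I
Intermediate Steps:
O = I*sqrt(2078) (O = sqrt(-1307 + (-243 - 528)) = sqrt(-1307 - 771) = sqrt(-2078) = I*sqrt(2078) ≈ 45.585*I)
w(T, D) = I*sqrt(2078)
w(2021, 146)/(-7462657) = (I*sqrt(2078))/(-7462657) = (I*sqrt(2078))*(-1/7462657) = -I*sqrt(2078)/7462657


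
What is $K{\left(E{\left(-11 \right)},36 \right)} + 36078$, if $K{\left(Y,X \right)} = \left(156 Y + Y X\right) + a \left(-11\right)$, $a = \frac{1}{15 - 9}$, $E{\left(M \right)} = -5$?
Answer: $\frac{210697}{6} \approx 35116.0$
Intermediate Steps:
$a = \frac{1}{6} \approx 0.16667$
$K{\left(Y,X \right)} = - \frac{11}{6} + 156 Y + X Y$ ($K{\left(Y,X \right)} = \left(156 Y + Y X\right) + \frac{1}{6} \left(-11\right) = \left(156 Y + X Y\right) - \frac{11}{6} = - \frac{11}{6} + 156 Y + X Y$)
$K{\left(E{\left(-11 \right)},36 \right)} + 36078 = \left(- \frac{11}{6} + 156 \left(-5\right) + 36 \left(-5\right)\right) + 36078 = \left(- \frac{11}{6} - 780 - 180\right) + 36078 = - \frac{5771}{6} + 36078 = \frac{210697}{6}$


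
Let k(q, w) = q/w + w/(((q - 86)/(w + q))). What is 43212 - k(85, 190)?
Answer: 3627539/38 ≈ 95462.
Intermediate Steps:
k(q, w) = q/w + w*(q + w)/(-86 + q) (k(q, w) = q/w + w/(((-86 + q)/(q + w))) = q/w + w*((q + w)/(-86 + q)) = q/w + w*(q + w)/(-86 + q))
43212 - k(85, 190) = 43212 - (85² + 190³ - 86*85 + 85*190²)/(190*(-86 + 85)) = 43212 - (7225 + 6859000 - 7310 + 85*36100)/(190*(-1)) = 43212 - (-1)*(7225 + 6859000 - 7310 + 3068500)/190 = 43212 - (-1)*9927415/190 = 43212 - 1*(-1985483/38) = 43212 + 1985483/38 = 3627539/38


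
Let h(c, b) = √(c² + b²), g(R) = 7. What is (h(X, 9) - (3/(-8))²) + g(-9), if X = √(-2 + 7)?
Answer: 439/64 + √86 ≈ 16.133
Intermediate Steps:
X = √5 ≈ 2.2361
h(c, b) = √(b² + c²)
(h(X, 9) - (3/(-8))²) + g(-9) = (√(9² + (√5)²) - (3/(-8))²) + 7 = (√(81 + 5) - (3*(-⅛))²) + 7 = (√86 - (-3/8)²) + 7 = (√86 - 1*9/64) + 7 = (√86 - 9/64) + 7 = (-9/64 + √86) + 7 = 439/64 + √86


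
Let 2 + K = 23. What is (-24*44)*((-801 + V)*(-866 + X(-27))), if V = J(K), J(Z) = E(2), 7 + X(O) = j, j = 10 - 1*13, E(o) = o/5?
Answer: -3702999168/5 ≈ -7.4060e+8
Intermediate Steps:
E(o) = o/5 (E(o) = o*(⅕) = o/5)
j = -3 (j = 10 - 13 = -3)
X(O) = -10 (X(O) = -7 - 3 = -10)
K = 21 (K = -2 + 23 = 21)
J(Z) = ⅖ (J(Z) = (⅕)*2 = ⅖)
V = ⅖ ≈ 0.40000
(-24*44)*((-801 + V)*(-866 + X(-27))) = (-24*44)*((-801 + ⅖)*(-866 - 10)) = -(-4227168)*(-876)/5 = -1056*3506628/5 = -3702999168/5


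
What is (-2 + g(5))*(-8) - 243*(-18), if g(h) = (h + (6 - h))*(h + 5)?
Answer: 3910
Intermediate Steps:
g(h) = 30 + 6*h (g(h) = 6*(5 + h) = 30 + 6*h)
(-2 + g(5))*(-8) - 243*(-18) = (-2 + (30 + 6*5))*(-8) - 243*(-18) = (-2 + (30 + 30))*(-8) + 4374 = (-2 + 60)*(-8) + 4374 = 58*(-8) + 4374 = -464 + 4374 = 3910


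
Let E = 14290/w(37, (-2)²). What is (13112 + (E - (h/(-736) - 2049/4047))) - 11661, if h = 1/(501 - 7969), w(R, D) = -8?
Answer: -2482026902373/7414708352 ≈ -334.74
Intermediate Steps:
E = -7145/4 (E = 14290/(-8) = 14290*(-⅛) = -7145/4 ≈ -1786.3)
h = -1/7468 (h = 1/(-7468) = -1/7468 ≈ -0.00013390)
(13112 + (E - (h/(-736) - 2049/4047))) - 11661 = (13112 + (-7145/4 - (-1/7468/(-736) - 2049/4047))) - 11661 = (13112 + (-7145/4 - (-1/7468*(-1/736) - 2049*1/4047))) - 11661 = (13112 + (-7145/4 - (1/5496448 - 683/1349))) - 11661 = (13112 + (-7145/4 - 1*(-3754072635/7414708352))) - 11661 = (13112 + (-7145/4 + 3754072635/7414708352)) - 11661 = (13112 - 13240768721125/7414708352) - 11661 = 83980887190299/7414708352 - 11661 = -2482026902373/7414708352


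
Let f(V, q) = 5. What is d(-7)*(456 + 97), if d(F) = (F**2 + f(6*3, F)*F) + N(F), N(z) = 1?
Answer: 8295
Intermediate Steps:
d(F) = 1 + F**2 + 5*F (d(F) = (F**2 + 5*F) + 1 = 1 + F**2 + 5*F)
d(-7)*(456 + 97) = (1 + (-7)**2 + 5*(-7))*(456 + 97) = (1 + 49 - 35)*553 = 15*553 = 8295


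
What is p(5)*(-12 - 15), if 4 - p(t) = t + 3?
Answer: 108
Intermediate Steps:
p(t) = 1 - t (p(t) = 4 - (t + 3) = 4 - (3 + t) = 4 + (-3 - t) = 1 - t)
p(5)*(-12 - 15) = (1 - 1*5)*(-12 - 15) = (1 - 5)*(-27) = -4*(-27) = 108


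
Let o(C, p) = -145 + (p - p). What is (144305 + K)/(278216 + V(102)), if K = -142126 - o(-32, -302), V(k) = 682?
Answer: 1162/139449 ≈ 0.0083328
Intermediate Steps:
o(C, p) = -145 (o(C, p) = -145 + 0 = -145)
K = -141981 (K = -142126 - 1*(-145) = -142126 + 145 = -141981)
(144305 + K)/(278216 + V(102)) = (144305 - 141981)/(278216 + 682) = 2324/278898 = 2324*(1/278898) = 1162/139449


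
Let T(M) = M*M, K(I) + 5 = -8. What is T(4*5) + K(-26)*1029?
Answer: -12977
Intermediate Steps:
K(I) = -13 (K(I) = -5 - 8 = -13)
T(M) = M²
T(4*5) + K(-26)*1029 = (4*5)² - 13*1029 = 20² - 13377 = 400 - 13377 = -12977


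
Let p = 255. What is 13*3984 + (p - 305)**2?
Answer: 54292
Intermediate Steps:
13*3984 + (p - 305)**2 = 13*3984 + (255 - 305)**2 = 51792 + (-50)**2 = 51792 + 2500 = 54292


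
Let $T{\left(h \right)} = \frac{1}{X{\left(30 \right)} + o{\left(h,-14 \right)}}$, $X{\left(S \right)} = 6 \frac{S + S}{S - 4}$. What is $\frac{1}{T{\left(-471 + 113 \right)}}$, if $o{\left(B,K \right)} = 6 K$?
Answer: $- \frac{912}{13} \approx -70.154$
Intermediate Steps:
$X{\left(S \right)} = \frac{12 S}{-4 + S}$ ($X{\left(S \right)} = 6 \frac{2 S}{-4 + S} = \frac{12 S}{-4 + S}$)
$T{\left(h \right)} = - \frac{13}{912}$ ($T{\left(h \right)} = \frac{1}{12 \cdot 30 \frac{1}{-4 + 30} + 6 \left(-14\right)} = \frac{1}{12 \cdot 30 \cdot \frac{1}{26} - 84} = \frac{1}{\frac{180}{13} - 84} = \frac{1}{- \frac{912}{13}} = - \frac{13}{912}$)
$\frac{1}{T{\left(-471 + 113 \right)}} = \frac{1}{- \frac{13}{912}} = - \frac{912}{13}$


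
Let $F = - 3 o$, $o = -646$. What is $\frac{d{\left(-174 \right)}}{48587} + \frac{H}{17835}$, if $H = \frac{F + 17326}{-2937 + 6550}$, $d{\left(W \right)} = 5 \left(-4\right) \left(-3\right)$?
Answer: $\frac{4802251268}{3130842060885} \approx 0.0015339$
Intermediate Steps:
$d{\left(W \right)} = 60$ ($d{\left(W \right)} = \left(-20\right) \left(-3\right) = 60$)
$F = 1938$ ($F = \left(-3\right) \left(-646\right) = 1938$)
$H = \frac{19264}{3613}$ ($H = \frac{1938 + 17326}{-2937 + 6550} = \frac{19264}{3613} \approx 5.3319$)
$\frac{d{\left(-174 \right)}}{48587} + \frac{H}{17835} = \frac{60}{48587} + \frac{19264}{3613 \cdot 17835} = 60 \cdot \frac{1}{48587} + \frac{19264}{3613} \cdot \frac{1}{17835} = \frac{60}{48587} + \frac{19264}{64437855} = \frac{4802251268}{3130842060885}$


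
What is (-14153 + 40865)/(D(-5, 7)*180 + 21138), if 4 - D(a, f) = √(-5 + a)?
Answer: 2316948/1897207 + 19080*I*√10/1897207 ≈ 1.2212 + 0.031803*I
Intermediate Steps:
D(a, f) = 4 - √(-5 + a)
(-14153 + 40865)/(D(-5, 7)*180 + 21138) = (-14153 + 40865)/((4 - √(-5 - 5))*180 + 21138) = 26712/((4 - √(-10))*180 + 21138) = 26712/((4 - I*√10)*180 + 21138) = 26712/((720 - 180*I*√10) + 21138) = 26712/(21858 - 180*I*√10)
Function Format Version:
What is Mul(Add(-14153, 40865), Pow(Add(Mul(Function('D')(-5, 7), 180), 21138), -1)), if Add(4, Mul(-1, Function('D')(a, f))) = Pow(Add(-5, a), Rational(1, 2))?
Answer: Add(Rational(2316948, 1897207), Mul(Rational(19080, 1897207), I, Pow(10, Rational(1, 2)))) ≈ Add(1.2212, Mul(0.031803, I))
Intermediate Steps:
Function('D')(a, f) = Add(4, Mul(-1, Pow(Add(-5, a), Rational(1, 2))))
Mul(Add(-14153, 40865), Pow(Add(Mul(Function('D')(-5, 7), 180), 21138), -1)) = Mul(Add(-14153, 40865), Pow(Add(Mul(Add(4, Mul(-1, Pow(Add(-5, -5), Rational(1, 2)))), 180), 21138), -1)) = Mul(26712, Pow(Add(Mul(Add(4, Mul(-1, Pow(-10, Rational(1, 2)))), 180), 21138), -1)) = Mul(26712, Pow(Add(Mul(Add(4, Mul(-1, Mul(I, Pow(10, Rational(1, 2))))), 180), 21138), -1)) = Mul(26712, Pow(Add(Mul(Add(4, Mul(-1, I, Pow(10, Rational(1, 2)))), 180), 21138), -1)) = Mul(26712, Pow(Add(Add(720, Mul(-180, I, Pow(10, Rational(1, 2)))), 21138), -1)) = Mul(26712, Pow(Add(21858, Mul(-180, I, Pow(10, Rational(1, 2)))), -1))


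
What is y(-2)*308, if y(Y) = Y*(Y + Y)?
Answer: 2464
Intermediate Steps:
y(Y) = 2*Y² (y(Y) = Y*(2*Y) = 2*Y²)
y(-2)*308 = (2*(-2)²)*308 = (2*4)*308 = 8*308 = 2464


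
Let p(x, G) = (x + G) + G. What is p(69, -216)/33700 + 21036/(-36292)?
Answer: -180521799/305760100 ≈ -0.59040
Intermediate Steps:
p(x, G) = x + 2*G (p(x, G) = (G + x) + G = x + 2*G)
p(69, -216)/33700 + 21036/(-36292) = (69 + 2*(-216))/33700 + 21036/(-36292) = (69 - 432)*(1/33700) + 21036*(-1/36292) = -363*1/33700 - 5259/9073 = -363/33700 - 5259/9073 = -180521799/305760100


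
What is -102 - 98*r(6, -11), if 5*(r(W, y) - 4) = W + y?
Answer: -396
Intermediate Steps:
r(W, y) = 4 + W/5 + y/5 (r(W, y) = 4 + (W + y)/5 = 4 + (W/5 + y/5) = 4 + W/5 + y/5)
-102 - 98*r(6, -11) = -102 - 98*(4 + (⅕)*6 + (⅕)*(-11)) = -102 - 98*(4 + 6/5 - 11/5) = -102 - 98*3 = -102 - 294 = -396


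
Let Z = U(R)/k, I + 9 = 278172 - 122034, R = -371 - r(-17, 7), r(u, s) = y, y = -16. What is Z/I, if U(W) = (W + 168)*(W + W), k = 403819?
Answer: 1870/887997981 ≈ 2.1059e-6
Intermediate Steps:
r(u, s) = -16
R = -355 (R = -371 - 1*(-16) = -371 + 16 = -355)
U(W) = 2*W*(168 + W) (U(W) = (168 + W)*(2*W) = 2*W*(168 + W))
I = 156129 (I = -9 + (278172 - 122034) = -9 + 156138 = 156129)
Z = 132770/403819 (Z = (2*(-355)*(168 - 355))/403819 = (2*(-355)*(-187))*(1/403819) = 132770*(1/403819) = 132770/403819 ≈ 0.32879)
Z/I = (132770/403819)/156129 = (132770/403819)*(1/156129) = 1870/887997981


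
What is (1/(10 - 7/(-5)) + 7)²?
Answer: 163216/3249 ≈ 50.236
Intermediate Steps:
(1/(10 - 7/(-5)) + 7)² = (1/(10 - 7*(-⅕)) + 7)² = (1/(10 + 7/5) + 7)² = (1/(57/5) + 7)² = (5/57 + 7)² = (404/57)² = 163216/3249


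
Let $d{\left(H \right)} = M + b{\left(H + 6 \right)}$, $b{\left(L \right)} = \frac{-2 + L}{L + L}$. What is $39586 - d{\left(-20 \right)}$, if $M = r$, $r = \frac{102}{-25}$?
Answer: $\frac{6928164}{175} \approx 39590.0$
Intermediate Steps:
$r = - \frac{102}{25}$ ($r = 102 \left(- \frac{1}{25}\right) = - \frac{102}{25} \approx -4.08$)
$M = - \frac{102}{25} \approx -4.08$
$b{\left(L \right)} = \frac{-2 + L}{2 L}$
$d{\left(H \right)} = - \frac{102}{25} + \frac{4 + H}{2 \left(6 + H\right)}$ ($d{\left(H \right)} = - \frac{102}{25} + \frac{-2 + \left(H + 6\right)}{2 \left(H + 6\right)} = - \frac{102}{25} + \frac{-2 + \left(6 + H\right)}{2 \left(6 + H\right)} = - \frac{102}{25} + \frac{4 + H}{2 \left(6 + H\right)}$)
$39586 - d{\left(-20 \right)} = 39586 - \frac{-1124 - -3580}{50 \left(6 - 20\right)} = 39586 - \frac{-1124 + 3580}{50 \left(-14\right)} = 39586 - \frac{1}{50} \left(- \frac{1}{14}\right) 2456 = 39586 - - \frac{614}{175} = 39586 + \frac{614}{175} = \frac{6928164}{175}$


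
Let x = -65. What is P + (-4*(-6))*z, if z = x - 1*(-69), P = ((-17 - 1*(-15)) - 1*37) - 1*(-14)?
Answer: 71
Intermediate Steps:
P = -25 (P = ((-17 + 15) - 37) + 14 = (-2 - 37) + 14 = -39 + 14 = -25)
z = 4 (z = -65 - 1*(-69) = -65 + 69 = 4)
P + (-4*(-6))*z = -25 - 4*(-6)*4 = -25 + 24*4 = -25 + 96 = 71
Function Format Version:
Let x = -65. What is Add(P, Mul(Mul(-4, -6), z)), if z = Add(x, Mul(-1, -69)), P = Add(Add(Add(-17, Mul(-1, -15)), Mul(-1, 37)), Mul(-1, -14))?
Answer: 71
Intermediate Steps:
P = -25 (P = Add(Add(Add(-17, 15), -37), 14) = Add(Add(-2, -37), 14) = Add(-39, 14) = -25)
z = 4 (z = Add(-65, Mul(-1, -69)) = Add(-65, 69) = 4)
Add(P, Mul(Mul(-4, -6), z)) = Add(-25, Mul(Mul(-4, -6), 4)) = Add(-25, Mul(24, 4)) = Add(-25, 96) = 71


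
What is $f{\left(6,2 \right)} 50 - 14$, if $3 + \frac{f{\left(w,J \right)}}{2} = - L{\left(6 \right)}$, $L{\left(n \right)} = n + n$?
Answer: $-1514$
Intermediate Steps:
$L{\left(n \right)} = 2 n$
$f{\left(w,J \right)} = -30$ ($f{\left(w,J \right)} = -6 + 2 \left(- 2 \cdot 6\right) = -6 + 2 \left(\left(-1\right) 12\right) = -6 + 2 \left(-12\right) = -6 - 24 = -30$)
$f{\left(6,2 \right)} 50 - 14 = \left(-30\right) 50 - 14 = -1500 - 14 = -1514$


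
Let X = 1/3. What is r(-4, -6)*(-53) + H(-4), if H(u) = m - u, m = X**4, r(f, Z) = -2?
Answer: 8911/81 ≈ 110.01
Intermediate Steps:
X = 1/3 (X = 1*(1/3) = 1/3 ≈ 0.33333)
m = 1/81 (m = (1/3)**4 = 1/81 ≈ 0.012346)
H(u) = 1/81 - u
r(-4, -6)*(-53) + H(-4) = -2*(-53) + (1/81 - 1*(-4)) = 106 + (1/81 + 4) = 106 + 325/81 = 8911/81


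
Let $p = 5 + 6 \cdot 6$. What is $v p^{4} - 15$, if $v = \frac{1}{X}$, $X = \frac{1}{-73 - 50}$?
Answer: $-347568618$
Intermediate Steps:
$p = 41$ ($p = 5 + 36 = 41$)
$X = - \frac{1}{123}$ ($X = \frac{1}{-123} = - \frac{1}{123} \approx -0.0081301$)
$v = -123$ ($v = \frac{1}{- \frac{1}{123}} = -123$)
$v p^{4} - 15 = - 123 \cdot 41^{4} - 15 = \left(-123\right) 2825761 - 15 = -347568603 - 15 = -347568618$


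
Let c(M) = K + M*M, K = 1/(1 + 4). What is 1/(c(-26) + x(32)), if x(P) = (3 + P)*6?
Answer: 5/4431 ≈ 0.0011284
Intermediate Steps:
K = ⅕ (K = 1/5 = ⅕ ≈ 0.20000)
x(P) = 18 + 6*P
c(M) = ⅕ + M² (c(M) = ⅕ + M*M = ⅕ + M²)
1/(c(-26) + x(32)) = 1/((⅕ + (-26)²) + (18 + 6*32)) = 1/((⅕ + 676) + (18 + 192)) = 1/(3381/5 + 210) = 1/(4431/5) = 5/4431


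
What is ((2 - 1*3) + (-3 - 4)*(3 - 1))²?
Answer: 225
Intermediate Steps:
((2 - 1*3) + (-3 - 4)*(3 - 1))² = ((2 - 3) - 7*2)² = (-1 - 14)² = (-15)² = 225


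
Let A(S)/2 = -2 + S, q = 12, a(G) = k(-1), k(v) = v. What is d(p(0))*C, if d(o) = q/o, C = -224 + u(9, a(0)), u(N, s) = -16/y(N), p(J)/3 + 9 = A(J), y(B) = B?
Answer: 8128/117 ≈ 69.470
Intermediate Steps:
a(G) = -1
A(S) = -4 + 2*S (A(S) = 2*(-2 + S) = -4 + 2*S)
p(J) = -39 + 6*J (p(J) = -27 + 3*(-4 + 2*J) = -27 + (-12 + 6*J) = -39 + 6*J)
u(N, s) = -16/N
C = -2032/9 (C = -224 - 16/9 = -2032/9 ≈ -225.78)
d(o) = 12/o
d(p(0))*C = (12/(-39 + 6*0))*(-2032/9) = (12/(-39 + 0))*(-2032/9) = (12/(-39))*(-2032/9) = (12*(-1/39))*(-2032/9) = -4/13*(-2032/9) = 8128/117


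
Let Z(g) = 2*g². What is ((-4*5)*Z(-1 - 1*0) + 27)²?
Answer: 169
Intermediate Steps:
((-4*5)*Z(-1 - 1*0) + 27)² = ((-4*5)*(2*(-1 - 1*0)²) + 27)² = (-40*(-1 + 0)² + 27)² = (-40*(-1)² + 27)² = (-40 + 27)² = (-13)² = 169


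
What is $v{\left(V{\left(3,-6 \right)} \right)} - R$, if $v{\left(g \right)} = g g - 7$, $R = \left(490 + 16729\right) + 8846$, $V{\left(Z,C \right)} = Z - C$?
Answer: $-25991$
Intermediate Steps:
$R = 26065$ ($R = 17219 + 8846 = 26065$)
$v{\left(g \right)} = -7 + g^{2}$ ($v{\left(g \right)} = g^{2} - 7 = -7 + g^{2}$)
$v{\left(V{\left(3,-6 \right)} \right)} - R = \left(-7 + \left(3 - -6\right)^{2}\right) - 26065 = \left(-7 + \left(3 + 6\right)^{2}\right) - 26065 = \left(-7 + 9^{2}\right) - 26065 = \left(-7 + 81\right) - 26065 = 74 - 26065 = -25991$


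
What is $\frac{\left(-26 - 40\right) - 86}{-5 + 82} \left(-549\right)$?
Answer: $\frac{83448}{77} \approx 1083.7$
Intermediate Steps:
$\frac{\left(-26 - 40\right) - 86}{-5 + 82} \left(-549\right) = \frac{-66 - 86}{77} \left(-549\right) = \left(-152\right) \frac{1}{77} \left(-549\right) = \left(- \frac{152}{77}\right) \left(-549\right) = \frac{83448}{77}$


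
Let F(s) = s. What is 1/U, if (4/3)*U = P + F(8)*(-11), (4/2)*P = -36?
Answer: -2/159 ≈ -0.012579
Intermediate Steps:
P = -18 (P = (½)*(-36) = -18)
U = -159/2 (U = 3*(-18 + 8*(-11))/4 = 3*(-18 - 88)/4 = (¾)*(-106) = -159/2 ≈ -79.500)
1/U = 1/(-159/2) = -2/159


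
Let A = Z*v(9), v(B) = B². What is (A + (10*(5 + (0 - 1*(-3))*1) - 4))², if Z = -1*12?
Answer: 802816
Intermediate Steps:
Z = -12
A = -972 (A = -12*9² = -12*81 = -972)
(A + (10*(5 + (0 - 1*(-3))*1) - 4))² = (-972 + (10*(5 + (0 - 1*(-3))*1) - 4))² = (-972 + (10*(5 + (0 + 3)*1) - 4))² = (-972 + (10*(5 + 3*1) - 4))² = (-972 + (10*(5 + 3) - 4))² = (-972 + (10*8 - 4))² = (-972 + (80 - 4))² = (-972 + 76)² = (-896)² = 802816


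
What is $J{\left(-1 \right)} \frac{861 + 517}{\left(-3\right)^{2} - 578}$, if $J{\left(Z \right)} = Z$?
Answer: $\frac{1378}{569} \approx 2.4218$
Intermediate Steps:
$J{\left(-1 \right)} \frac{861 + 517}{\left(-3\right)^{2} - 578} = - \frac{861 + 517}{\left(-3\right)^{2} - 578} = - \frac{1378}{9 - 578} = - \frac{1378}{-569} = - \frac{1378 \left(-1\right)}{569} = \left(-1\right) \left(- \frac{1378}{569}\right) = \frac{1378}{569}$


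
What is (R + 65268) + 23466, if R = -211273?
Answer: -122539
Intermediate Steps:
(R + 65268) + 23466 = (-211273 + 65268) + 23466 = -146005 + 23466 = -122539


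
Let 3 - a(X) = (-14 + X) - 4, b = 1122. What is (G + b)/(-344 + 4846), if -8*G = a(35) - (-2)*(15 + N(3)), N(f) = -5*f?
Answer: 4495/18008 ≈ 0.24961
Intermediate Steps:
a(X) = 21 - X (a(X) = 3 - ((-14 + X) - 4) = 3 - (-18 + X) = 3 + (18 - X) = 21 - X)
G = 7/4 (G = -((21 - 1*35) - (-2)*(15 - 5*3))/8 = -((21 - 35) - (-2)*(15 - 15))/8 = -(-14 - (-2)*0)/8 = -(-14 - 1*0)/8 = -(-14 + 0)/8 = -⅛*(-14) = 7/4 ≈ 1.7500)
(G + b)/(-344 + 4846) = (7/4 + 1122)/(-344 + 4846) = (4495/4)/4502 = (4495/4)*(1/4502) = 4495/18008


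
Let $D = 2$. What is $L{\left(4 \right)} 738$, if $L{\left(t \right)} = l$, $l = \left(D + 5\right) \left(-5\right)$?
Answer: $-25830$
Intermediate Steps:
$l = -35$ ($l = \left(2 + 5\right) \left(-5\right) = 7 \left(-5\right) = -35$)
$L{\left(t \right)} = -35$
$L{\left(4 \right)} 738 = \left(-35\right) 738 = -25830$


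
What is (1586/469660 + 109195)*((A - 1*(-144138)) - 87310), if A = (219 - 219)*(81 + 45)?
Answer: 728599250738202/117415 ≈ 6.2053e+9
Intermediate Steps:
A = 0 (A = 0*126 = 0)
(1586/469660 + 109195)*((A - 1*(-144138)) - 87310) = (1586/469660 + 109195)*((0 - 1*(-144138)) - 87310) = (1586*(1/469660) + 109195)*((0 + 144138) - 87310) = (793/234830 + 109195)*(144138 - 87310) = (25642262643/234830)*56828 = 728599250738202/117415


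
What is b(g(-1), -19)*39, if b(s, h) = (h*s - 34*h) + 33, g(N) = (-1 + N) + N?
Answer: 28704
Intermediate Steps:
g(N) = -1 + 2*N
b(s, h) = 33 - 34*h + h*s (b(s, h) = (-34*h + h*s) + 33 = 33 - 34*h + h*s)
b(g(-1), -19)*39 = (33 - 34*(-19) - 19*(-1 + 2*(-1)))*39 = (33 + 646 - 19*(-1 - 2))*39 = (33 + 646 - 19*(-3))*39 = (33 + 646 + 57)*39 = 736*39 = 28704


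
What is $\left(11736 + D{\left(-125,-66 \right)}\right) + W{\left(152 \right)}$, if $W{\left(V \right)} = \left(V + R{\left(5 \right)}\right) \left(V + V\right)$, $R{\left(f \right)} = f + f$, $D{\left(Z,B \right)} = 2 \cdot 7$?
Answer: $60998$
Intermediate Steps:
$D{\left(Z,B \right)} = 14$
$R{\left(f \right)} = 2 f$
$W{\left(V \right)} = 2 V \left(10 + V\right)$ ($W{\left(V \right)} = \left(V + 2 \cdot 5\right) \left(V + V\right) = \left(V + 10\right) 2 V = \left(10 + V\right) 2 V = 2 V \left(10 + V\right)$)
$\left(11736 + D{\left(-125,-66 \right)}\right) + W{\left(152 \right)} = \left(11736 + 14\right) + 2 \cdot 152 \left(10 + 152\right) = 11750 + 2 \cdot 152 \cdot 162 = 11750 + 49248 = 60998$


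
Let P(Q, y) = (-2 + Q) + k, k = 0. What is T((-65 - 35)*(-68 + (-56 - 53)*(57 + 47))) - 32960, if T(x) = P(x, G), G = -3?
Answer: 1107438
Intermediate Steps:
P(Q, y) = -2 + Q (P(Q, y) = (-2 + Q) + 0 = -2 + Q)
T(x) = -2 + x
T((-65 - 35)*(-68 + (-56 - 53)*(57 + 47))) - 32960 = (-2 + (-65 - 35)*(-68 + (-56 - 53)*(57 + 47))) - 32960 = (-2 - 100*(-68 - 109*104)) - 32960 = (-2 - 100*(-68 - 11336)) - 32960 = (-2 - 100*(-11404)) - 32960 = (-2 + 1140400) - 32960 = 1140398 - 32960 = 1107438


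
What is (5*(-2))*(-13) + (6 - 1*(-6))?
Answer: 142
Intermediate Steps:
(5*(-2))*(-13) + (6 - 1*(-6)) = -10*(-13) + (6 + 6) = 130 + 12 = 142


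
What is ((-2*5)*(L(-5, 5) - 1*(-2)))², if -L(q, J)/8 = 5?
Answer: 144400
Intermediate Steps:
L(q, J) = -40 (L(q, J) = -8*5 = -40)
((-2*5)*(L(-5, 5) - 1*(-2)))² = ((-2*5)*(-40 - 1*(-2)))² = (-10*(-40 + 2))² = (-10*(-38))² = 380² = 144400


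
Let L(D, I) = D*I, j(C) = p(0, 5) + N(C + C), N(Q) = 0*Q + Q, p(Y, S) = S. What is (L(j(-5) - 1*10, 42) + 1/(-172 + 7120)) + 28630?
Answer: 194544001/6948 ≈ 28000.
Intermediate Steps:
N(Q) = Q (N(Q) = 0 + Q = Q)
j(C) = 5 + 2*C (j(C) = 5 + (C + C) = 5 + 2*C)
(L(j(-5) - 1*10, 42) + 1/(-172 + 7120)) + 28630 = (((5 + 2*(-5)) - 1*10)*42 + 1/(-172 + 7120)) + 28630 = (((5 - 10) - 10)*42 + 1/6948) + 28630 = ((-5 - 10)*42 + 1/6948) + 28630 = (-15*42 + 1/6948) + 28630 = (-630 + 1/6948) + 28630 = -4377239/6948 + 28630 = 194544001/6948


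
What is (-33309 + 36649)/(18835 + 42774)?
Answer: 3340/61609 ≈ 0.054213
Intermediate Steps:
(-33309 + 36649)/(18835 + 42774) = 3340/61609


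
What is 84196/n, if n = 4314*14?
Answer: 3007/2157 ≈ 1.3941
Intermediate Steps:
n = 60396
84196/n = 84196/60396 = 84196*(1/60396) = 3007/2157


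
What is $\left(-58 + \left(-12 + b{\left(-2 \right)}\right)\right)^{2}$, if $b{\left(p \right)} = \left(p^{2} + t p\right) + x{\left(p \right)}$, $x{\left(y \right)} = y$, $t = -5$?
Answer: $3364$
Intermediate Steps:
$b{\left(p \right)} = p^{2} - 4 p$ ($b{\left(p \right)} = \left(p^{2} - 5 p\right) + p = p^{2} - 4 p$)
$\left(-58 + \left(-12 + b{\left(-2 \right)}\right)\right)^{2} = \left(-58 - \left(12 + 2 \left(-4 - 2\right)\right)\right)^{2} = \left(-58 - 0\right)^{2} = \left(-58 + \left(-12 + 12\right)\right)^{2} = \left(-58 + 0\right)^{2} = \left(-58\right)^{2} = 3364$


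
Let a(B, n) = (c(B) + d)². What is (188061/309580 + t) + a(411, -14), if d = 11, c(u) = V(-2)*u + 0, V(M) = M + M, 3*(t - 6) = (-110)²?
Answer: 2480412796483/928740 ≈ 2.6707e+6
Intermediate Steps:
t = 12118/3 (t = 6 + (⅓)*(-110)² = 6 + (⅓)*12100 = 6 + 12100/3 = 12118/3 ≈ 4039.3)
V(M) = 2*M
c(u) = -4*u (c(u) = (2*(-2))*u + 0 = -4*u + 0 = -4*u)
a(B, n) = (11 - 4*B)² (a(B, n) = (-4*B + 11)² = (11 - 4*B)²)
(188061/309580 + t) + a(411, -14) = (188061/309580 + 12118/3) + (-11 + 4*411)² = (188061*(1/309580) + 12118/3) + (-11 + 1644)² = (188061/309580 + 12118/3) + 1633² = 3752054623/928740 + 2666689 = 2480412796483/928740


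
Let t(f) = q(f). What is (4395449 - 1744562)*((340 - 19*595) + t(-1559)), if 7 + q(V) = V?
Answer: -33218264997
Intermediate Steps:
q(V) = -7 + V
t(f) = -7 + f
(4395449 - 1744562)*((340 - 19*595) + t(-1559)) = (4395449 - 1744562)*((340 - 19*595) + (-7 - 1559)) = 2650887*((340 - 11305) - 1566) = 2650887*(-10965 - 1566) = 2650887*(-12531) = -33218264997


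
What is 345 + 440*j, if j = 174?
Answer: 76905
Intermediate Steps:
345 + 440*j = 345 + 440*174 = 345 + 76560 = 76905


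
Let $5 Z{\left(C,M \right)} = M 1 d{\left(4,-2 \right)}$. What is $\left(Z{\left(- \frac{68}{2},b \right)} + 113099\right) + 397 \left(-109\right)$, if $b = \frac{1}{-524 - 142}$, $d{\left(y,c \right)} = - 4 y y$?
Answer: $\frac{116260322}{1665} \approx 69826.0$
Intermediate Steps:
$d{\left(y,c \right)} = - 4 y^{2}$
$b = - \frac{1}{666}$ ($b = \frac{1}{-666} = - \frac{1}{666} \approx -0.0015015$)
$Z{\left(C,M \right)} = - \frac{64 M}{5}$ ($Z{\left(C,M \right)} = \frac{M 1 \left(- 4 \cdot 4^{2}\right)}{5} = \frac{M \left(\left(-4\right) 16\right)}{5} = \frac{M \left(-64\right)}{5} = \frac{\left(-64\right) M}{5} = - \frac{64 M}{5}$)
$\left(Z{\left(- \frac{68}{2},b \right)} + 113099\right) + 397 \left(-109\right) = \left(\left(- \frac{64}{5}\right) \left(- \frac{1}{666}\right) + 113099\right) + 397 \left(-109\right) = \left(\frac{32}{1665} + 113099\right) - 43273 = \frac{188309867}{1665} - 43273 = \frac{116260322}{1665}$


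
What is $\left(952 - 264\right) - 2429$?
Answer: $-1741$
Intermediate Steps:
$\left(952 - 264\right) - 2429 = 688 - 2429 = -1741$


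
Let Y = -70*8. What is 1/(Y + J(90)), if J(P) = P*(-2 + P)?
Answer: 1/7360 ≈ 0.00013587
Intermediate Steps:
Y = -560
1/(Y + J(90)) = 1/(-560 + 90*(-2 + 90)) = 1/(-560 + 90*88) = 1/(-560 + 7920) = 1/7360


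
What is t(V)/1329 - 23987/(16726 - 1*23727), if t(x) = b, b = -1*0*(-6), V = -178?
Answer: 23987/7001 ≈ 3.4262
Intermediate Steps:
b = 0 (b = 0*(-6) = 0)
t(x) = 0
t(V)/1329 - 23987/(16726 - 1*23727) = 0/1329 - 23987/(16726 - 1*23727) = 0*(1/1329) - 23987/(16726 - 23727) = 0 - 23987/(-7001) = 0 - 23987*(-1/7001) = 0 + 23987/7001 = 23987/7001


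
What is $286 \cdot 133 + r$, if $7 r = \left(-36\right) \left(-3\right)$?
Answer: $\frac{266374}{7} \approx 38053.0$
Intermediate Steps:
$r = \frac{108}{7}$ ($r = \frac{\left(-36\right) \left(-3\right)}{7} = \frac{1}{7} \cdot 108 = \frac{108}{7} \approx 15.429$)
$286 \cdot 133 + r = 286 \cdot 133 + \frac{108}{7} = 38038 + \frac{108}{7} = \frac{266374}{7}$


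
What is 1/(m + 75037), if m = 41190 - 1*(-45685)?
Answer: 1/161912 ≈ 6.1762e-6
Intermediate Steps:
m = 86875 (m = 41190 + 45685 = 86875)
1/(m + 75037) = 1/(86875 + 75037) = 1/161912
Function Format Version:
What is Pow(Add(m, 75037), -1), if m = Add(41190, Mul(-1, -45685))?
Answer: Rational(1, 161912) ≈ 6.1762e-6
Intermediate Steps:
m = 86875 (m = Add(41190, 45685) = 86875)
Pow(Add(m, 75037), -1) = Pow(Add(86875, 75037), -1) = Pow(161912, -1) = Rational(1, 161912)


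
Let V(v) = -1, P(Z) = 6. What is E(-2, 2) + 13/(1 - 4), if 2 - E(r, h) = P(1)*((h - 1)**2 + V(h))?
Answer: -7/3 ≈ -2.3333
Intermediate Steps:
E(r, h) = 8 - 6*(-1 + h)**2 (E(r, h) = 2 - 6*((h - 1)**2 - 1) = 2 - 6*((-1 + h)**2 - 1) = 2 - 6*(-1 + (-1 + h)**2) = 2 - (-6 + 6*(-1 + h)**2) = 2 + (6 - 6*(-1 + h)**2) = 8 - 6*(-1 + h)**2)
E(-2, 2) + 13/(1 - 4) = (8 - 6*(-1 + 2)**2) + 13/(1 - 4) = (8 - 6*1**2) + 13/(-3) = (8 - 6*1) + 13*(-1/3) = (8 - 6) - 13/3 = 2 - 13/3 = -7/3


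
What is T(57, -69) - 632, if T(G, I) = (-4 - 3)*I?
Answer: -149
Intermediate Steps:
T(G, I) = -7*I
T(57, -69) - 632 = -7*(-69) - 632 = 483 - 632 = -149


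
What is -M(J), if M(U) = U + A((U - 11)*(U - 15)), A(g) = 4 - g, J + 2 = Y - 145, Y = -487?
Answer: 419235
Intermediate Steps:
J = -634 (J = -2 + (-487 - 145) = -2 - 632 = -634)
M(U) = 4 + U - (-15 + U)*(-11 + U) (M(U) = U + (4 - (U - 11)*(U - 15)) = U + (4 - (-11 + U)*(-15 + U)) = U + (4 - (-15 + U)*(-11 + U)) = 4 + U - (-15 + U)*(-11 + U))
-M(J) = -(-161 - 1*(-634)² + 27*(-634)) = -(-161 - 1*401956 - 17118) = -(-161 - 401956 - 17118) = -1*(-419235) = 419235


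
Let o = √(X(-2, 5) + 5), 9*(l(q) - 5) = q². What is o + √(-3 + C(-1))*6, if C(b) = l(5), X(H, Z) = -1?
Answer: 2 + 2*√43 ≈ 15.115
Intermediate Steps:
l(q) = 5 + q²/9
C(b) = 70/9 (C(b) = 5 + (⅑)*5² = 5 + (⅑)*25 = 5 + 25/9 = 70/9)
o = 2 (o = √(-1 + 5) = √4 = 2)
o + √(-3 + C(-1))*6 = 2 + √(-3 + 70/9)*6 = 2 + √(43/9)*6 = 2 + (√43/3)*6 = 2 + 2*√43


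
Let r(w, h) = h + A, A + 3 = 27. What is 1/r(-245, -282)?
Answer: -1/258 ≈ -0.0038760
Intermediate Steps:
A = 24 (A = -3 + 27 = 24)
r(w, h) = 24 + h (r(w, h) = h + 24 = 24 + h)
1/r(-245, -282) = 1/(24 - 282) = 1/(-258) = -1/258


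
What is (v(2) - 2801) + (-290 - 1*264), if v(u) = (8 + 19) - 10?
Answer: -3338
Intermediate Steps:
v(u) = 17 (v(u) = 27 - 10 = 17)
(v(2) - 2801) + (-290 - 1*264) = (17 - 2801) + (-290 - 1*264) = -2784 + (-290 - 264) = -2784 - 554 = -3338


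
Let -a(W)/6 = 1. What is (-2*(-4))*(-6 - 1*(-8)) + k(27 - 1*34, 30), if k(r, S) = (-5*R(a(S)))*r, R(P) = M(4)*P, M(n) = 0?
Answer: 16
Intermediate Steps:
a(W) = -6 (a(W) = -6*1 = -6)
R(P) = 0 (R(P) = 0*P = 0)
k(r, S) = 0 (k(r, S) = (-5*0)*r = 0*r = 0)
(-2*(-4))*(-6 - 1*(-8)) + k(27 - 1*34, 30) = (-2*(-4))*(-6 - 1*(-8)) + 0 = 8*(-6 + 8) + 0 = 8*2 + 0 = 16 + 0 = 16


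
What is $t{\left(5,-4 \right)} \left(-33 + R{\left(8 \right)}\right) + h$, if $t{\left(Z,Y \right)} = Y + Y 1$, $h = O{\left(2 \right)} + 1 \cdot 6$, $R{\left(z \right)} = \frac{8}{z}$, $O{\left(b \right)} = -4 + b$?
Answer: $260$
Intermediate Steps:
$h = 4$ ($h = \left(-4 + 2\right) + 1 \cdot 6 = -2 + 6 = 4$)
$t{\left(Z,Y \right)} = 2 Y$ ($t{\left(Z,Y \right)} = Y + Y = 2 Y$)
$t{\left(5,-4 \right)} \left(-33 + R{\left(8 \right)}\right) + h = 2 \left(-4\right) \left(-33 + \frac{8}{8}\right) + 4 = - 8 \left(-33 + 8 \cdot \frac{1}{8}\right) + 4 = - 8 \left(-33 + 1\right) + 4 = \left(-8\right) \left(-32\right) + 4 = 256 + 4 = 260$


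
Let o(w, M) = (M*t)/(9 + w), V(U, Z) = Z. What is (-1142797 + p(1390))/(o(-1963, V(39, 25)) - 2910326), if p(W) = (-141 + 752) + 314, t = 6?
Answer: 1115608944/2843388577 ≈ 0.39235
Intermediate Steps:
o(w, M) = 6*M/(9 + w) (o(w, M) = (M*6)/(9 + w) = (6*M)/(9 + w) = 6*M/(9 + w))
p(W) = 925 (p(W) = 611 + 314 = 925)
(-1142797 + p(1390))/(o(-1963, V(39, 25)) - 2910326) = (-1142797 + 925)/(6*25/(9 - 1963) - 2910326) = -1141872/(6*25/(-1954) - 2910326) = -1141872/(6*25*(-1/1954) - 2910326) = -1141872/(-75/977 - 2910326) = -1141872/(-2843388577/977) = -1141872*(-977/2843388577) = 1115608944/2843388577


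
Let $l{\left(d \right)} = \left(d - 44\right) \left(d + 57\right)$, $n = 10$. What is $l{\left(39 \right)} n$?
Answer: $-4800$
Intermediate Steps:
$l{\left(d \right)} = \left(-44 + d\right) \left(57 + d\right)$ ($l{\left(d \right)} = \left(d - 44\right) \left(57 + d\right) = \left(-44 + d\right) \left(57 + d\right)$)
$l{\left(39 \right)} n = \left(-2508 + 39^{2} + 13 \cdot 39\right) 10 = \left(-2508 + 1521 + 507\right) 10 = \left(-480\right) 10 = -4800$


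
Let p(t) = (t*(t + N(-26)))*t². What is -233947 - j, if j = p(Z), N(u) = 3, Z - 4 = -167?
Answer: -693153467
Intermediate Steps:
Z = -163 (Z = 4 - 167 = -163)
p(t) = t³*(3 + t) (p(t) = (t*(t + 3))*t² = (t*(3 + t))*t² = t³*(3 + t))
j = 692919520 (j = (-163)³*(3 - 163) = -4330747*(-160) = 692919520)
-233947 - j = -233947 - 1*692919520 = -233947 - 692919520 = -693153467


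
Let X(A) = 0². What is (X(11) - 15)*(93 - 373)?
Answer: 4200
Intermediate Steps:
X(A) = 0
(X(11) - 15)*(93 - 373) = (0 - 15)*(93 - 373) = -15*(-280) = 4200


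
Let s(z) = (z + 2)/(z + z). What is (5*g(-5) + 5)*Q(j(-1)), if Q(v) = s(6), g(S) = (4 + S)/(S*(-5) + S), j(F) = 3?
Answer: 19/6 ≈ 3.1667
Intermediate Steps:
g(S) = -(4 + S)/(4*S) (g(S) = (4 + S)/(-5*S + S) = (4 + S)/((-4*S)) = (4 + S)*(-1/(4*S)) = -(4 + S)/(4*S))
s(z) = (2 + z)/(2*z) (s(z) = (2 + z)/((2*z)) = (2 + z)*(1/(2*z)) = (2 + z)/(2*z))
Q(v) = ⅔ (Q(v) = (½)*(2 + 6)/6 = (½)*(⅙)*8 = ⅔)
(5*g(-5) + 5)*Q(j(-1)) = (5*((¼)*(-4 - 1*(-5))/(-5)) + 5)*(⅔) = (5*((¼)*(-⅕)*(-4 + 5)) + 5)*(⅔) = (5*((¼)*(-⅕)*1) + 5)*(⅔) = (5*(-1/20) + 5)*(⅔) = (-¼ + 5)*(⅔) = (19/4)*(⅔) = 19/6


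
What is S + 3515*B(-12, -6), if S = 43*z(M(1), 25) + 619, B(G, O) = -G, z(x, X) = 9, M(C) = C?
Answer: 43186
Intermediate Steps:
S = 1006 (S = 43*9 + 619 = 387 + 619 = 1006)
S + 3515*B(-12, -6) = 1006 + 3515*(-1*(-12)) = 1006 + 3515*12 = 1006 + 42180 = 43186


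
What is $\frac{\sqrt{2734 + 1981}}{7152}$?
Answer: $\frac{\sqrt{4715}}{7152} \approx 0.0096009$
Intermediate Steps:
$\frac{\sqrt{2734 + 1981}}{7152} = \sqrt{4715} \cdot \frac{1}{7152} = \frac{\sqrt{4715}}{7152}$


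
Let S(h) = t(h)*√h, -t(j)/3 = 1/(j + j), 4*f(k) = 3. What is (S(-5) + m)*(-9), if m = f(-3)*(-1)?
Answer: 27/4 - 27*I*√5/10 ≈ 6.75 - 6.0374*I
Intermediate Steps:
f(k) = ¾ (f(k) = (¼)*3 = ¾)
t(j) = -3/(2*j) (t(j) = -3/(j + j) = -3*1/(2*j) = -3/(2*j))
S(h) = -3/(2*√h) (S(h) = (-3/(2*h))*√h = -3/(2*√h))
m = -¾ (m = (¾)*(-1) = -¾ ≈ -0.75000)
(S(-5) + m)*(-9) = (-(-3)*I*√5/10 - ¾)*(-9) = (3*I*√5/10 - ¾)*(-9) = (-¾ + 3*I*√5/10)*(-9) = 27/4 - 27*I*√5/10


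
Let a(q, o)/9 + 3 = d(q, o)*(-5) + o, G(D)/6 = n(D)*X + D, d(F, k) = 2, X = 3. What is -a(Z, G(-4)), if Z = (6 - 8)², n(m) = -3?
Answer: 819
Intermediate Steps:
G(D) = -54 + 6*D (G(D) = 6*(-3*3 + D) = 6*(-9 + D) = -54 + 6*D)
Z = 4 (Z = (-2)² = 4)
a(q, o) = -117 + 9*o (a(q, o) = -27 + 9*(2*(-5) + o) = -27 + 9*(-10 + o) = -27 + (-90 + 9*o) = -117 + 9*o)
-a(Z, G(-4)) = -(-117 + 9*(-54 + 6*(-4))) = -(-117 + 9*(-54 - 24)) = -(-117 + 9*(-78)) = -(-117 - 702) = -1*(-819) = 819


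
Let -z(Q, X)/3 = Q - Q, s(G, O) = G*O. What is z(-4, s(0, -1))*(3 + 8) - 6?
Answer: -6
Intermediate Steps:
z(Q, X) = 0 (z(Q, X) = -3*(Q - Q) = -3*0 = 0)
z(-4, s(0, -1))*(3 + 8) - 6 = 0*(3 + 8) - 6 = 0*11 - 6 = 0 - 6 = -6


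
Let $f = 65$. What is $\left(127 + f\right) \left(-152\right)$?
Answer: $-29184$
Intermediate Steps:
$\left(127 + f\right) \left(-152\right) = \left(127 + 65\right) \left(-152\right) = 192 \left(-152\right) = -29184$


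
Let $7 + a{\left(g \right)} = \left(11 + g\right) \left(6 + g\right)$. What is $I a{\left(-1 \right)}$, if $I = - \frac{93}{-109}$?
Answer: $\frac{3999}{109} \approx 36.688$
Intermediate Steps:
$I = \frac{93}{109}$ ($I = \left(-93\right) \left(- \frac{1}{109}\right) = \frac{93}{109} \approx 0.85321$)
$a{\left(g \right)} = -7 + \left(6 + g\right) \left(11 + g\right)$ ($a{\left(g \right)} = -7 + \left(11 + g\right) \left(6 + g\right) = -7 + \left(6 + g\right) \left(11 + g\right)$)
$I a{\left(-1 \right)} = \frac{93 \left(59 + \left(-1\right)^{2} + 17 \left(-1\right)\right)}{109} = \frac{93 \left(59 + 1 - 17\right)}{109} = \frac{93}{109} \cdot 43 = \frac{3999}{109}$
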